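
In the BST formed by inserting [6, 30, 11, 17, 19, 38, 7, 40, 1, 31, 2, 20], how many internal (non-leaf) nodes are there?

Tree built from: [6, 30, 11, 17, 19, 38, 7, 40, 1, 31, 2, 20]
Tree (level-order array): [6, 1, 30, None, 2, 11, 38, None, None, 7, 17, 31, 40, None, None, None, 19, None, None, None, None, None, 20]
Rule: An internal node has at least one child.
Per-node child counts:
  node 6: 2 child(ren)
  node 1: 1 child(ren)
  node 2: 0 child(ren)
  node 30: 2 child(ren)
  node 11: 2 child(ren)
  node 7: 0 child(ren)
  node 17: 1 child(ren)
  node 19: 1 child(ren)
  node 20: 0 child(ren)
  node 38: 2 child(ren)
  node 31: 0 child(ren)
  node 40: 0 child(ren)
Matching nodes: [6, 1, 30, 11, 17, 19, 38]
Count of internal (non-leaf) nodes: 7


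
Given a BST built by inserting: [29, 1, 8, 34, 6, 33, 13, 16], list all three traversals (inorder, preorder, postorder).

Tree insertion order: [29, 1, 8, 34, 6, 33, 13, 16]
Tree (level-order array): [29, 1, 34, None, 8, 33, None, 6, 13, None, None, None, None, None, 16]
Inorder (L, root, R): [1, 6, 8, 13, 16, 29, 33, 34]
Preorder (root, L, R): [29, 1, 8, 6, 13, 16, 34, 33]
Postorder (L, R, root): [6, 16, 13, 8, 1, 33, 34, 29]


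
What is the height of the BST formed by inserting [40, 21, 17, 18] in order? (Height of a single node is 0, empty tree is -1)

Insertion order: [40, 21, 17, 18]
Tree (level-order array): [40, 21, None, 17, None, None, 18]
Compute height bottom-up (empty subtree = -1):
  height(18) = 1 + max(-1, -1) = 0
  height(17) = 1 + max(-1, 0) = 1
  height(21) = 1 + max(1, -1) = 2
  height(40) = 1 + max(2, -1) = 3
Height = 3


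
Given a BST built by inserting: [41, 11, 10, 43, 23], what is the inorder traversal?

Tree insertion order: [41, 11, 10, 43, 23]
Tree (level-order array): [41, 11, 43, 10, 23]
Inorder traversal: [10, 11, 23, 41, 43]


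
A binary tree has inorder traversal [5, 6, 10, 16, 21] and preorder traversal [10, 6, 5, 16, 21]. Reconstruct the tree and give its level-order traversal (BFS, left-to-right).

Inorder:  [5, 6, 10, 16, 21]
Preorder: [10, 6, 5, 16, 21]
Algorithm: preorder visits root first, so consume preorder in order;
for each root, split the current inorder slice at that value into
left-subtree inorder and right-subtree inorder, then recurse.
Recursive splits:
  root=10; inorder splits into left=[5, 6], right=[16, 21]
  root=6; inorder splits into left=[5], right=[]
  root=5; inorder splits into left=[], right=[]
  root=16; inorder splits into left=[], right=[21]
  root=21; inorder splits into left=[], right=[]
Reconstructed level-order: [10, 6, 16, 5, 21]


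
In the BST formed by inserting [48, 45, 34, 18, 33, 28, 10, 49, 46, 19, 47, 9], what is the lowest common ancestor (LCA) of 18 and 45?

Tree insertion order: [48, 45, 34, 18, 33, 28, 10, 49, 46, 19, 47, 9]
Tree (level-order array): [48, 45, 49, 34, 46, None, None, 18, None, None, 47, 10, 33, None, None, 9, None, 28, None, None, None, 19]
In a BST, the LCA of p=18, q=45 is the first node v on the
root-to-leaf path with p <= v <= q (go left if both < v, right if both > v).
Walk from root:
  at 48: both 18 and 45 < 48, go left
  at 45: 18 <= 45 <= 45, this is the LCA
LCA = 45


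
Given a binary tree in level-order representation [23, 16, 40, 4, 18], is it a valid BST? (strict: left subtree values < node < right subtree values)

Level-order array: [23, 16, 40, 4, 18]
Validate using subtree bounds (lo, hi): at each node, require lo < value < hi,
then recurse left with hi=value and right with lo=value.
Preorder trace (stopping at first violation):
  at node 23 with bounds (-inf, +inf): OK
  at node 16 with bounds (-inf, 23): OK
  at node 4 with bounds (-inf, 16): OK
  at node 18 with bounds (16, 23): OK
  at node 40 with bounds (23, +inf): OK
No violation found at any node.
Result: Valid BST


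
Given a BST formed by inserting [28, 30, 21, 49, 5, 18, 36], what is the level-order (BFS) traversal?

Tree insertion order: [28, 30, 21, 49, 5, 18, 36]
Tree (level-order array): [28, 21, 30, 5, None, None, 49, None, 18, 36]
BFS from the root, enqueuing left then right child of each popped node:
  queue [28] -> pop 28, enqueue [21, 30], visited so far: [28]
  queue [21, 30] -> pop 21, enqueue [5], visited so far: [28, 21]
  queue [30, 5] -> pop 30, enqueue [49], visited so far: [28, 21, 30]
  queue [5, 49] -> pop 5, enqueue [18], visited so far: [28, 21, 30, 5]
  queue [49, 18] -> pop 49, enqueue [36], visited so far: [28, 21, 30, 5, 49]
  queue [18, 36] -> pop 18, enqueue [none], visited so far: [28, 21, 30, 5, 49, 18]
  queue [36] -> pop 36, enqueue [none], visited so far: [28, 21, 30, 5, 49, 18, 36]
Result: [28, 21, 30, 5, 49, 18, 36]


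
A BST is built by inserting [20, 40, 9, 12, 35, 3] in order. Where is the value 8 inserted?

Starting tree (level order): [20, 9, 40, 3, 12, 35]
Insertion path: 20 -> 9 -> 3
Result: insert 8 as right child of 3
Final tree (level order): [20, 9, 40, 3, 12, 35, None, None, 8]


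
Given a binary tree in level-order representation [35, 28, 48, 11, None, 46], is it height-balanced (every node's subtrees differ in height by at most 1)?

Tree (level-order array): [35, 28, 48, 11, None, 46]
Definition: a tree is height-balanced if, at every node, |h(left) - h(right)| <= 1 (empty subtree has height -1).
Bottom-up per-node check:
  node 11: h_left=-1, h_right=-1, diff=0 [OK], height=0
  node 28: h_left=0, h_right=-1, diff=1 [OK], height=1
  node 46: h_left=-1, h_right=-1, diff=0 [OK], height=0
  node 48: h_left=0, h_right=-1, diff=1 [OK], height=1
  node 35: h_left=1, h_right=1, diff=0 [OK], height=2
All nodes satisfy the balance condition.
Result: Balanced


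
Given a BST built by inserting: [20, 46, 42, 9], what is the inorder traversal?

Tree insertion order: [20, 46, 42, 9]
Tree (level-order array): [20, 9, 46, None, None, 42]
Inorder traversal: [9, 20, 42, 46]


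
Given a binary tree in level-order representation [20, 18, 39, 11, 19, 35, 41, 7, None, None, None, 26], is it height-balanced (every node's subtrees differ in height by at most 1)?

Tree (level-order array): [20, 18, 39, 11, 19, 35, 41, 7, None, None, None, 26]
Definition: a tree is height-balanced if, at every node, |h(left) - h(right)| <= 1 (empty subtree has height -1).
Bottom-up per-node check:
  node 7: h_left=-1, h_right=-1, diff=0 [OK], height=0
  node 11: h_left=0, h_right=-1, diff=1 [OK], height=1
  node 19: h_left=-1, h_right=-1, diff=0 [OK], height=0
  node 18: h_left=1, h_right=0, diff=1 [OK], height=2
  node 26: h_left=-1, h_right=-1, diff=0 [OK], height=0
  node 35: h_left=0, h_right=-1, diff=1 [OK], height=1
  node 41: h_left=-1, h_right=-1, diff=0 [OK], height=0
  node 39: h_left=1, h_right=0, diff=1 [OK], height=2
  node 20: h_left=2, h_right=2, diff=0 [OK], height=3
All nodes satisfy the balance condition.
Result: Balanced


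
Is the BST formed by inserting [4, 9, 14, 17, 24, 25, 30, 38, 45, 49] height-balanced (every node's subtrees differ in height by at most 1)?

Tree (level-order array): [4, None, 9, None, 14, None, 17, None, 24, None, 25, None, 30, None, 38, None, 45, None, 49]
Definition: a tree is height-balanced if, at every node, |h(left) - h(right)| <= 1 (empty subtree has height -1).
Bottom-up per-node check:
  node 49: h_left=-1, h_right=-1, diff=0 [OK], height=0
  node 45: h_left=-1, h_right=0, diff=1 [OK], height=1
  node 38: h_left=-1, h_right=1, diff=2 [FAIL (|-1-1|=2 > 1)], height=2
  node 30: h_left=-1, h_right=2, diff=3 [FAIL (|-1-2|=3 > 1)], height=3
  node 25: h_left=-1, h_right=3, diff=4 [FAIL (|-1-3|=4 > 1)], height=4
  node 24: h_left=-1, h_right=4, diff=5 [FAIL (|-1-4|=5 > 1)], height=5
  node 17: h_left=-1, h_right=5, diff=6 [FAIL (|-1-5|=6 > 1)], height=6
  node 14: h_left=-1, h_right=6, diff=7 [FAIL (|-1-6|=7 > 1)], height=7
  node 9: h_left=-1, h_right=7, diff=8 [FAIL (|-1-7|=8 > 1)], height=8
  node 4: h_left=-1, h_right=8, diff=9 [FAIL (|-1-8|=9 > 1)], height=9
Node 38 violates the condition: |-1 - 1| = 2 > 1.
Result: Not balanced


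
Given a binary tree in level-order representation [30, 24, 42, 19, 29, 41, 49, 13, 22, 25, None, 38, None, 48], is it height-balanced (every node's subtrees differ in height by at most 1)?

Tree (level-order array): [30, 24, 42, 19, 29, 41, 49, 13, 22, 25, None, 38, None, 48]
Definition: a tree is height-balanced if, at every node, |h(left) - h(right)| <= 1 (empty subtree has height -1).
Bottom-up per-node check:
  node 13: h_left=-1, h_right=-1, diff=0 [OK], height=0
  node 22: h_left=-1, h_right=-1, diff=0 [OK], height=0
  node 19: h_left=0, h_right=0, diff=0 [OK], height=1
  node 25: h_left=-1, h_right=-1, diff=0 [OK], height=0
  node 29: h_left=0, h_right=-1, diff=1 [OK], height=1
  node 24: h_left=1, h_right=1, diff=0 [OK], height=2
  node 38: h_left=-1, h_right=-1, diff=0 [OK], height=0
  node 41: h_left=0, h_right=-1, diff=1 [OK], height=1
  node 48: h_left=-1, h_right=-1, diff=0 [OK], height=0
  node 49: h_left=0, h_right=-1, diff=1 [OK], height=1
  node 42: h_left=1, h_right=1, diff=0 [OK], height=2
  node 30: h_left=2, h_right=2, diff=0 [OK], height=3
All nodes satisfy the balance condition.
Result: Balanced


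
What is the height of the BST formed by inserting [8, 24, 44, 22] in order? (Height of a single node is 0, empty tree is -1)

Insertion order: [8, 24, 44, 22]
Tree (level-order array): [8, None, 24, 22, 44]
Compute height bottom-up (empty subtree = -1):
  height(22) = 1 + max(-1, -1) = 0
  height(44) = 1 + max(-1, -1) = 0
  height(24) = 1 + max(0, 0) = 1
  height(8) = 1 + max(-1, 1) = 2
Height = 2


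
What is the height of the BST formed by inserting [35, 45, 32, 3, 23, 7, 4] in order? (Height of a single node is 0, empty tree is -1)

Insertion order: [35, 45, 32, 3, 23, 7, 4]
Tree (level-order array): [35, 32, 45, 3, None, None, None, None, 23, 7, None, 4]
Compute height bottom-up (empty subtree = -1):
  height(4) = 1 + max(-1, -1) = 0
  height(7) = 1 + max(0, -1) = 1
  height(23) = 1 + max(1, -1) = 2
  height(3) = 1 + max(-1, 2) = 3
  height(32) = 1 + max(3, -1) = 4
  height(45) = 1 + max(-1, -1) = 0
  height(35) = 1 + max(4, 0) = 5
Height = 5


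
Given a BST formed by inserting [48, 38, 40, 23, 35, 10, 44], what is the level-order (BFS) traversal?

Tree insertion order: [48, 38, 40, 23, 35, 10, 44]
Tree (level-order array): [48, 38, None, 23, 40, 10, 35, None, 44]
BFS from the root, enqueuing left then right child of each popped node:
  queue [48] -> pop 48, enqueue [38], visited so far: [48]
  queue [38] -> pop 38, enqueue [23, 40], visited so far: [48, 38]
  queue [23, 40] -> pop 23, enqueue [10, 35], visited so far: [48, 38, 23]
  queue [40, 10, 35] -> pop 40, enqueue [44], visited so far: [48, 38, 23, 40]
  queue [10, 35, 44] -> pop 10, enqueue [none], visited so far: [48, 38, 23, 40, 10]
  queue [35, 44] -> pop 35, enqueue [none], visited so far: [48, 38, 23, 40, 10, 35]
  queue [44] -> pop 44, enqueue [none], visited so far: [48, 38, 23, 40, 10, 35, 44]
Result: [48, 38, 23, 40, 10, 35, 44]


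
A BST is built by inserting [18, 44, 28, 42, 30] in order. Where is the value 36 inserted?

Starting tree (level order): [18, None, 44, 28, None, None, 42, 30]
Insertion path: 18 -> 44 -> 28 -> 42 -> 30
Result: insert 36 as right child of 30
Final tree (level order): [18, None, 44, 28, None, None, 42, 30, None, None, 36]


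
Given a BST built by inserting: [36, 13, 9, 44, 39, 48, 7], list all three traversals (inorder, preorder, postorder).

Tree insertion order: [36, 13, 9, 44, 39, 48, 7]
Tree (level-order array): [36, 13, 44, 9, None, 39, 48, 7]
Inorder (L, root, R): [7, 9, 13, 36, 39, 44, 48]
Preorder (root, L, R): [36, 13, 9, 7, 44, 39, 48]
Postorder (L, R, root): [7, 9, 13, 39, 48, 44, 36]


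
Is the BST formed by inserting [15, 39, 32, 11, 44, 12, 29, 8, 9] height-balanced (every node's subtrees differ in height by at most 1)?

Tree (level-order array): [15, 11, 39, 8, 12, 32, 44, None, 9, None, None, 29]
Definition: a tree is height-balanced if, at every node, |h(left) - h(right)| <= 1 (empty subtree has height -1).
Bottom-up per-node check:
  node 9: h_left=-1, h_right=-1, diff=0 [OK], height=0
  node 8: h_left=-1, h_right=0, diff=1 [OK], height=1
  node 12: h_left=-1, h_right=-1, diff=0 [OK], height=0
  node 11: h_left=1, h_right=0, diff=1 [OK], height=2
  node 29: h_left=-1, h_right=-1, diff=0 [OK], height=0
  node 32: h_left=0, h_right=-1, diff=1 [OK], height=1
  node 44: h_left=-1, h_right=-1, diff=0 [OK], height=0
  node 39: h_left=1, h_right=0, diff=1 [OK], height=2
  node 15: h_left=2, h_right=2, diff=0 [OK], height=3
All nodes satisfy the balance condition.
Result: Balanced


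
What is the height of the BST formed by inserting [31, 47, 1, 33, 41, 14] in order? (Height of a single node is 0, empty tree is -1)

Insertion order: [31, 47, 1, 33, 41, 14]
Tree (level-order array): [31, 1, 47, None, 14, 33, None, None, None, None, 41]
Compute height bottom-up (empty subtree = -1):
  height(14) = 1 + max(-1, -1) = 0
  height(1) = 1 + max(-1, 0) = 1
  height(41) = 1 + max(-1, -1) = 0
  height(33) = 1 + max(-1, 0) = 1
  height(47) = 1 + max(1, -1) = 2
  height(31) = 1 + max(1, 2) = 3
Height = 3


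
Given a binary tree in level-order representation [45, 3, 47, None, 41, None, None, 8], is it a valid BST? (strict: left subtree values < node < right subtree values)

Level-order array: [45, 3, 47, None, 41, None, None, 8]
Validate using subtree bounds (lo, hi): at each node, require lo < value < hi,
then recurse left with hi=value and right with lo=value.
Preorder trace (stopping at first violation):
  at node 45 with bounds (-inf, +inf): OK
  at node 3 with bounds (-inf, 45): OK
  at node 41 with bounds (3, 45): OK
  at node 8 with bounds (3, 41): OK
  at node 47 with bounds (45, +inf): OK
No violation found at any node.
Result: Valid BST


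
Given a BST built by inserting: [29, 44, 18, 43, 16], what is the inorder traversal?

Tree insertion order: [29, 44, 18, 43, 16]
Tree (level-order array): [29, 18, 44, 16, None, 43]
Inorder traversal: [16, 18, 29, 43, 44]


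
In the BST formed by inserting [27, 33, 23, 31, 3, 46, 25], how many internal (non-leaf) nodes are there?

Tree built from: [27, 33, 23, 31, 3, 46, 25]
Tree (level-order array): [27, 23, 33, 3, 25, 31, 46]
Rule: An internal node has at least one child.
Per-node child counts:
  node 27: 2 child(ren)
  node 23: 2 child(ren)
  node 3: 0 child(ren)
  node 25: 0 child(ren)
  node 33: 2 child(ren)
  node 31: 0 child(ren)
  node 46: 0 child(ren)
Matching nodes: [27, 23, 33]
Count of internal (non-leaf) nodes: 3


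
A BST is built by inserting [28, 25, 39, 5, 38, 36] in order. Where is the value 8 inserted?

Starting tree (level order): [28, 25, 39, 5, None, 38, None, None, None, 36]
Insertion path: 28 -> 25 -> 5
Result: insert 8 as right child of 5
Final tree (level order): [28, 25, 39, 5, None, 38, None, None, 8, 36]


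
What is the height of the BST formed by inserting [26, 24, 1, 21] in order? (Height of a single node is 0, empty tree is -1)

Insertion order: [26, 24, 1, 21]
Tree (level-order array): [26, 24, None, 1, None, None, 21]
Compute height bottom-up (empty subtree = -1):
  height(21) = 1 + max(-1, -1) = 0
  height(1) = 1 + max(-1, 0) = 1
  height(24) = 1 + max(1, -1) = 2
  height(26) = 1 + max(2, -1) = 3
Height = 3


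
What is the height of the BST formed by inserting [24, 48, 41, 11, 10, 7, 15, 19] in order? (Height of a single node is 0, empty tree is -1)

Insertion order: [24, 48, 41, 11, 10, 7, 15, 19]
Tree (level-order array): [24, 11, 48, 10, 15, 41, None, 7, None, None, 19]
Compute height bottom-up (empty subtree = -1):
  height(7) = 1 + max(-1, -1) = 0
  height(10) = 1 + max(0, -1) = 1
  height(19) = 1 + max(-1, -1) = 0
  height(15) = 1 + max(-1, 0) = 1
  height(11) = 1 + max(1, 1) = 2
  height(41) = 1 + max(-1, -1) = 0
  height(48) = 1 + max(0, -1) = 1
  height(24) = 1 + max(2, 1) = 3
Height = 3


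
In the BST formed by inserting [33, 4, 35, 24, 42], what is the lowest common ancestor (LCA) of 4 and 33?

Tree insertion order: [33, 4, 35, 24, 42]
Tree (level-order array): [33, 4, 35, None, 24, None, 42]
In a BST, the LCA of p=4, q=33 is the first node v on the
root-to-leaf path with p <= v <= q (go left if both < v, right if both > v).
Walk from root:
  at 33: 4 <= 33 <= 33, this is the LCA
LCA = 33


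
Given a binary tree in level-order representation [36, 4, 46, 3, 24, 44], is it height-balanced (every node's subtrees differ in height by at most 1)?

Tree (level-order array): [36, 4, 46, 3, 24, 44]
Definition: a tree is height-balanced if, at every node, |h(left) - h(right)| <= 1 (empty subtree has height -1).
Bottom-up per-node check:
  node 3: h_left=-1, h_right=-1, diff=0 [OK], height=0
  node 24: h_left=-1, h_right=-1, diff=0 [OK], height=0
  node 4: h_left=0, h_right=0, diff=0 [OK], height=1
  node 44: h_left=-1, h_right=-1, diff=0 [OK], height=0
  node 46: h_left=0, h_right=-1, diff=1 [OK], height=1
  node 36: h_left=1, h_right=1, diff=0 [OK], height=2
All nodes satisfy the balance condition.
Result: Balanced


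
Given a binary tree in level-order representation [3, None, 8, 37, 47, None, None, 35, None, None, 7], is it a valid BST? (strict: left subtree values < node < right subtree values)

Level-order array: [3, None, 8, 37, 47, None, None, 35, None, None, 7]
Validate using subtree bounds (lo, hi): at each node, require lo < value < hi,
then recurse left with hi=value and right with lo=value.
Preorder trace (stopping at first violation):
  at node 3 with bounds (-inf, +inf): OK
  at node 8 with bounds (3, +inf): OK
  at node 37 with bounds (3, 8): VIOLATION
Node 37 violates its bound: not (3 < 37 < 8).
Result: Not a valid BST


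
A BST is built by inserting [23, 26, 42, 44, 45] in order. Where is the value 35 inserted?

Starting tree (level order): [23, None, 26, None, 42, None, 44, None, 45]
Insertion path: 23 -> 26 -> 42
Result: insert 35 as left child of 42
Final tree (level order): [23, None, 26, None, 42, 35, 44, None, None, None, 45]


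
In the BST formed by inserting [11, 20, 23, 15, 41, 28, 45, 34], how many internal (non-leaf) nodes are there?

Tree built from: [11, 20, 23, 15, 41, 28, 45, 34]
Tree (level-order array): [11, None, 20, 15, 23, None, None, None, 41, 28, 45, None, 34]
Rule: An internal node has at least one child.
Per-node child counts:
  node 11: 1 child(ren)
  node 20: 2 child(ren)
  node 15: 0 child(ren)
  node 23: 1 child(ren)
  node 41: 2 child(ren)
  node 28: 1 child(ren)
  node 34: 0 child(ren)
  node 45: 0 child(ren)
Matching nodes: [11, 20, 23, 41, 28]
Count of internal (non-leaf) nodes: 5


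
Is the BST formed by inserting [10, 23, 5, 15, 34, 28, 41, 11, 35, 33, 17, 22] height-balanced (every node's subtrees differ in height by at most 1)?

Tree (level-order array): [10, 5, 23, None, None, 15, 34, 11, 17, 28, 41, None, None, None, 22, None, 33, 35]
Definition: a tree is height-balanced if, at every node, |h(left) - h(right)| <= 1 (empty subtree has height -1).
Bottom-up per-node check:
  node 5: h_left=-1, h_right=-1, diff=0 [OK], height=0
  node 11: h_left=-1, h_right=-1, diff=0 [OK], height=0
  node 22: h_left=-1, h_right=-1, diff=0 [OK], height=0
  node 17: h_left=-1, h_right=0, diff=1 [OK], height=1
  node 15: h_left=0, h_right=1, diff=1 [OK], height=2
  node 33: h_left=-1, h_right=-1, diff=0 [OK], height=0
  node 28: h_left=-1, h_right=0, diff=1 [OK], height=1
  node 35: h_left=-1, h_right=-1, diff=0 [OK], height=0
  node 41: h_left=0, h_right=-1, diff=1 [OK], height=1
  node 34: h_left=1, h_right=1, diff=0 [OK], height=2
  node 23: h_left=2, h_right=2, diff=0 [OK], height=3
  node 10: h_left=0, h_right=3, diff=3 [FAIL (|0-3|=3 > 1)], height=4
Node 10 violates the condition: |0 - 3| = 3 > 1.
Result: Not balanced


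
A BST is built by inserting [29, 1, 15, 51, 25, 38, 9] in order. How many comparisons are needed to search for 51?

Search path for 51: 29 -> 51
Found: True
Comparisons: 2


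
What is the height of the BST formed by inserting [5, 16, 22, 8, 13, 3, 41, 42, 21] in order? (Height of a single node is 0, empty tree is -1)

Insertion order: [5, 16, 22, 8, 13, 3, 41, 42, 21]
Tree (level-order array): [5, 3, 16, None, None, 8, 22, None, 13, 21, 41, None, None, None, None, None, 42]
Compute height bottom-up (empty subtree = -1):
  height(3) = 1 + max(-1, -1) = 0
  height(13) = 1 + max(-1, -1) = 0
  height(8) = 1 + max(-1, 0) = 1
  height(21) = 1 + max(-1, -1) = 0
  height(42) = 1 + max(-1, -1) = 0
  height(41) = 1 + max(-1, 0) = 1
  height(22) = 1 + max(0, 1) = 2
  height(16) = 1 + max(1, 2) = 3
  height(5) = 1 + max(0, 3) = 4
Height = 4


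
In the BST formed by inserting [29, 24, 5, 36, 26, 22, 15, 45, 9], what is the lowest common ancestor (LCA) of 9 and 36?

Tree insertion order: [29, 24, 5, 36, 26, 22, 15, 45, 9]
Tree (level-order array): [29, 24, 36, 5, 26, None, 45, None, 22, None, None, None, None, 15, None, 9]
In a BST, the LCA of p=9, q=36 is the first node v on the
root-to-leaf path with p <= v <= q (go left if both < v, right if both > v).
Walk from root:
  at 29: 9 <= 29 <= 36, this is the LCA
LCA = 29


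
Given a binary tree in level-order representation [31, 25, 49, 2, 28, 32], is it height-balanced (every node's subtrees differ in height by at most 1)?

Tree (level-order array): [31, 25, 49, 2, 28, 32]
Definition: a tree is height-balanced if, at every node, |h(left) - h(right)| <= 1 (empty subtree has height -1).
Bottom-up per-node check:
  node 2: h_left=-1, h_right=-1, diff=0 [OK], height=0
  node 28: h_left=-1, h_right=-1, diff=0 [OK], height=0
  node 25: h_left=0, h_right=0, diff=0 [OK], height=1
  node 32: h_left=-1, h_right=-1, diff=0 [OK], height=0
  node 49: h_left=0, h_right=-1, diff=1 [OK], height=1
  node 31: h_left=1, h_right=1, diff=0 [OK], height=2
All nodes satisfy the balance condition.
Result: Balanced


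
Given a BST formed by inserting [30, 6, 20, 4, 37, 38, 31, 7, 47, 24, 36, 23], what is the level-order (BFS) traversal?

Tree insertion order: [30, 6, 20, 4, 37, 38, 31, 7, 47, 24, 36, 23]
Tree (level-order array): [30, 6, 37, 4, 20, 31, 38, None, None, 7, 24, None, 36, None, 47, None, None, 23]
BFS from the root, enqueuing left then right child of each popped node:
  queue [30] -> pop 30, enqueue [6, 37], visited so far: [30]
  queue [6, 37] -> pop 6, enqueue [4, 20], visited so far: [30, 6]
  queue [37, 4, 20] -> pop 37, enqueue [31, 38], visited so far: [30, 6, 37]
  queue [4, 20, 31, 38] -> pop 4, enqueue [none], visited so far: [30, 6, 37, 4]
  queue [20, 31, 38] -> pop 20, enqueue [7, 24], visited so far: [30, 6, 37, 4, 20]
  queue [31, 38, 7, 24] -> pop 31, enqueue [36], visited so far: [30, 6, 37, 4, 20, 31]
  queue [38, 7, 24, 36] -> pop 38, enqueue [47], visited so far: [30, 6, 37, 4, 20, 31, 38]
  queue [7, 24, 36, 47] -> pop 7, enqueue [none], visited so far: [30, 6, 37, 4, 20, 31, 38, 7]
  queue [24, 36, 47] -> pop 24, enqueue [23], visited so far: [30, 6, 37, 4, 20, 31, 38, 7, 24]
  queue [36, 47, 23] -> pop 36, enqueue [none], visited so far: [30, 6, 37, 4, 20, 31, 38, 7, 24, 36]
  queue [47, 23] -> pop 47, enqueue [none], visited so far: [30, 6, 37, 4, 20, 31, 38, 7, 24, 36, 47]
  queue [23] -> pop 23, enqueue [none], visited so far: [30, 6, 37, 4, 20, 31, 38, 7, 24, 36, 47, 23]
Result: [30, 6, 37, 4, 20, 31, 38, 7, 24, 36, 47, 23]


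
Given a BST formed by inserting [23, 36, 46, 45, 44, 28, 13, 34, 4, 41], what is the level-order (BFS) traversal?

Tree insertion order: [23, 36, 46, 45, 44, 28, 13, 34, 4, 41]
Tree (level-order array): [23, 13, 36, 4, None, 28, 46, None, None, None, 34, 45, None, None, None, 44, None, 41]
BFS from the root, enqueuing left then right child of each popped node:
  queue [23] -> pop 23, enqueue [13, 36], visited so far: [23]
  queue [13, 36] -> pop 13, enqueue [4], visited so far: [23, 13]
  queue [36, 4] -> pop 36, enqueue [28, 46], visited so far: [23, 13, 36]
  queue [4, 28, 46] -> pop 4, enqueue [none], visited so far: [23, 13, 36, 4]
  queue [28, 46] -> pop 28, enqueue [34], visited so far: [23, 13, 36, 4, 28]
  queue [46, 34] -> pop 46, enqueue [45], visited so far: [23, 13, 36, 4, 28, 46]
  queue [34, 45] -> pop 34, enqueue [none], visited so far: [23, 13, 36, 4, 28, 46, 34]
  queue [45] -> pop 45, enqueue [44], visited so far: [23, 13, 36, 4, 28, 46, 34, 45]
  queue [44] -> pop 44, enqueue [41], visited so far: [23, 13, 36, 4, 28, 46, 34, 45, 44]
  queue [41] -> pop 41, enqueue [none], visited so far: [23, 13, 36, 4, 28, 46, 34, 45, 44, 41]
Result: [23, 13, 36, 4, 28, 46, 34, 45, 44, 41]


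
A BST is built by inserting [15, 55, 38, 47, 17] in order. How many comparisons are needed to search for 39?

Search path for 39: 15 -> 55 -> 38 -> 47
Found: False
Comparisons: 4


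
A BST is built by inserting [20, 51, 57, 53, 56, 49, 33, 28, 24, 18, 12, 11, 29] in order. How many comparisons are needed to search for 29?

Search path for 29: 20 -> 51 -> 49 -> 33 -> 28 -> 29
Found: True
Comparisons: 6


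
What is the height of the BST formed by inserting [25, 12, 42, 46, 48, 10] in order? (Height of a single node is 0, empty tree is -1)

Insertion order: [25, 12, 42, 46, 48, 10]
Tree (level-order array): [25, 12, 42, 10, None, None, 46, None, None, None, 48]
Compute height bottom-up (empty subtree = -1):
  height(10) = 1 + max(-1, -1) = 0
  height(12) = 1 + max(0, -1) = 1
  height(48) = 1 + max(-1, -1) = 0
  height(46) = 1 + max(-1, 0) = 1
  height(42) = 1 + max(-1, 1) = 2
  height(25) = 1 + max(1, 2) = 3
Height = 3


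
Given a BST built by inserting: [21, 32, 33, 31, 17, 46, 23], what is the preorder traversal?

Tree insertion order: [21, 32, 33, 31, 17, 46, 23]
Tree (level-order array): [21, 17, 32, None, None, 31, 33, 23, None, None, 46]
Preorder traversal: [21, 17, 32, 31, 23, 33, 46]


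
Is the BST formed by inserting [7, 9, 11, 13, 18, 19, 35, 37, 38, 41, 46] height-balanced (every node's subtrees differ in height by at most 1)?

Tree (level-order array): [7, None, 9, None, 11, None, 13, None, 18, None, 19, None, 35, None, 37, None, 38, None, 41, None, 46]
Definition: a tree is height-balanced if, at every node, |h(left) - h(right)| <= 1 (empty subtree has height -1).
Bottom-up per-node check:
  node 46: h_left=-1, h_right=-1, diff=0 [OK], height=0
  node 41: h_left=-1, h_right=0, diff=1 [OK], height=1
  node 38: h_left=-1, h_right=1, diff=2 [FAIL (|-1-1|=2 > 1)], height=2
  node 37: h_left=-1, h_right=2, diff=3 [FAIL (|-1-2|=3 > 1)], height=3
  node 35: h_left=-1, h_right=3, diff=4 [FAIL (|-1-3|=4 > 1)], height=4
  node 19: h_left=-1, h_right=4, diff=5 [FAIL (|-1-4|=5 > 1)], height=5
  node 18: h_left=-1, h_right=5, diff=6 [FAIL (|-1-5|=6 > 1)], height=6
  node 13: h_left=-1, h_right=6, diff=7 [FAIL (|-1-6|=7 > 1)], height=7
  node 11: h_left=-1, h_right=7, diff=8 [FAIL (|-1-7|=8 > 1)], height=8
  node 9: h_left=-1, h_right=8, diff=9 [FAIL (|-1-8|=9 > 1)], height=9
  node 7: h_left=-1, h_right=9, diff=10 [FAIL (|-1-9|=10 > 1)], height=10
Node 38 violates the condition: |-1 - 1| = 2 > 1.
Result: Not balanced


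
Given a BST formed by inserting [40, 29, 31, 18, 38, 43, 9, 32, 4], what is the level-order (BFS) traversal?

Tree insertion order: [40, 29, 31, 18, 38, 43, 9, 32, 4]
Tree (level-order array): [40, 29, 43, 18, 31, None, None, 9, None, None, 38, 4, None, 32]
BFS from the root, enqueuing left then right child of each popped node:
  queue [40] -> pop 40, enqueue [29, 43], visited so far: [40]
  queue [29, 43] -> pop 29, enqueue [18, 31], visited so far: [40, 29]
  queue [43, 18, 31] -> pop 43, enqueue [none], visited so far: [40, 29, 43]
  queue [18, 31] -> pop 18, enqueue [9], visited so far: [40, 29, 43, 18]
  queue [31, 9] -> pop 31, enqueue [38], visited so far: [40, 29, 43, 18, 31]
  queue [9, 38] -> pop 9, enqueue [4], visited so far: [40, 29, 43, 18, 31, 9]
  queue [38, 4] -> pop 38, enqueue [32], visited so far: [40, 29, 43, 18, 31, 9, 38]
  queue [4, 32] -> pop 4, enqueue [none], visited so far: [40, 29, 43, 18, 31, 9, 38, 4]
  queue [32] -> pop 32, enqueue [none], visited so far: [40, 29, 43, 18, 31, 9, 38, 4, 32]
Result: [40, 29, 43, 18, 31, 9, 38, 4, 32]


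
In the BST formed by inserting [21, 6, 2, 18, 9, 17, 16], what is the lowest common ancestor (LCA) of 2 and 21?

Tree insertion order: [21, 6, 2, 18, 9, 17, 16]
Tree (level-order array): [21, 6, None, 2, 18, None, None, 9, None, None, 17, 16]
In a BST, the LCA of p=2, q=21 is the first node v on the
root-to-leaf path with p <= v <= q (go left if both < v, right if both > v).
Walk from root:
  at 21: 2 <= 21 <= 21, this is the LCA
LCA = 21


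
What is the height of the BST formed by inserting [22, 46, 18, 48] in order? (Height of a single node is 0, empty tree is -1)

Insertion order: [22, 46, 18, 48]
Tree (level-order array): [22, 18, 46, None, None, None, 48]
Compute height bottom-up (empty subtree = -1):
  height(18) = 1 + max(-1, -1) = 0
  height(48) = 1 + max(-1, -1) = 0
  height(46) = 1 + max(-1, 0) = 1
  height(22) = 1 + max(0, 1) = 2
Height = 2


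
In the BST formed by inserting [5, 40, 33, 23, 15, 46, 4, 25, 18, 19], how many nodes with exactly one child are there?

Tree built from: [5, 40, 33, 23, 15, 46, 4, 25, 18, 19]
Tree (level-order array): [5, 4, 40, None, None, 33, 46, 23, None, None, None, 15, 25, None, 18, None, None, None, 19]
Rule: These are nodes with exactly 1 non-null child.
Per-node child counts:
  node 5: 2 child(ren)
  node 4: 0 child(ren)
  node 40: 2 child(ren)
  node 33: 1 child(ren)
  node 23: 2 child(ren)
  node 15: 1 child(ren)
  node 18: 1 child(ren)
  node 19: 0 child(ren)
  node 25: 0 child(ren)
  node 46: 0 child(ren)
Matching nodes: [33, 15, 18]
Count of nodes with exactly one child: 3


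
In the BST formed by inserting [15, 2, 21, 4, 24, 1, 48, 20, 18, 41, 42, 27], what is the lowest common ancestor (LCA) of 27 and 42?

Tree insertion order: [15, 2, 21, 4, 24, 1, 48, 20, 18, 41, 42, 27]
Tree (level-order array): [15, 2, 21, 1, 4, 20, 24, None, None, None, None, 18, None, None, 48, None, None, 41, None, 27, 42]
In a BST, the LCA of p=27, q=42 is the first node v on the
root-to-leaf path with p <= v <= q (go left if both < v, right if both > v).
Walk from root:
  at 15: both 27 and 42 > 15, go right
  at 21: both 27 and 42 > 21, go right
  at 24: both 27 and 42 > 24, go right
  at 48: both 27 and 42 < 48, go left
  at 41: 27 <= 41 <= 42, this is the LCA
LCA = 41


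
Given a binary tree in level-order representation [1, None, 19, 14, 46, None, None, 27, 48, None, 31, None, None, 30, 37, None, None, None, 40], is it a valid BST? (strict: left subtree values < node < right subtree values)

Level-order array: [1, None, 19, 14, 46, None, None, 27, 48, None, 31, None, None, 30, 37, None, None, None, 40]
Validate using subtree bounds (lo, hi): at each node, require lo < value < hi,
then recurse left with hi=value and right with lo=value.
Preorder trace (stopping at first violation):
  at node 1 with bounds (-inf, +inf): OK
  at node 19 with bounds (1, +inf): OK
  at node 14 with bounds (1, 19): OK
  at node 46 with bounds (19, +inf): OK
  at node 27 with bounds (19, 46): OK
  at node 31 with bounds (27, 46): OK
  at node 30 with bounds (27, 31): OK
  at node 37 with bounds (31, 46): OK
  at node 40 with bounds (37, 46): OK
  at node 48 with bounds (46, +inf): OK
No violation found at any node.
Result: Valid BST


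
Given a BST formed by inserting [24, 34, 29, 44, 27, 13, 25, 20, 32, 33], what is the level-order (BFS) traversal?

Tree insertion order: [24, 34, 29, 44, 27, 13, 25, 20, 32, 33]
Tree (level-order array): [24, 13, 34, None, 20, 29, 44, None, None, 27, 32, None, None, 25, None, None, 33]
BFS from the root, enqueuing left then right child of each popped node:
  queue [24] -> pop 24, enqueue [13, 34], visited so far: [24]
  queue [13, 34] -> pop 13, enqueue [20], visited so far: [24, 13]
  queue [34, 20] -> pop 34, enqueue [29, 44], visited so far: [24, 13, 34]
  queue [20, 29, 44] -> pop 20, enqueue [none], visited so far: [24, 13, 34, 20]
  queue [29, 44] -> pop 29, enqueue [27, 32], visited so far: [24, 13, 34, 20, 29]
  queue [44, 27, 32] -> pop 44, enqueue [none], visited so far: [24, 13, 34, 20, 29, 44]
  queue [27, 32] -> pop 27, enqueue [25], visited so far: [24, 13, 34, 20, 29, 44, 27]
  queue [32, 25] -> pop 32, enqueue [33], visited so far: [24, 13, 34, 20, 29, 44, 27, 32]
  queue [25, 33] -> pop 25, enqueue [none], visited so far: [24, 13, 34, 20, 29, 44, 27, 32, 25]
  queue [33] -> pop 33, enqueue [none], visited so far: [24, 13, 34, 20, 29, 44, 27, 32, 25, 33]
Result: [24, 13, 34, 20, 29, 44, 27, 32, 25, 33]


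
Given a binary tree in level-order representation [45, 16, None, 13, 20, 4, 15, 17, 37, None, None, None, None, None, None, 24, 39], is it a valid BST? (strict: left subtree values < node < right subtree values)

Level-order array: [45, 16, None, 13, 20, 4, 15, 17, 37, None, None, None, None, None, None, 24, 39]
Validate using subtree bounds (lo, hi): at each node, require lo < value < hi,
then recurse left with hi=value and right with lo=value.
Preorder trace (stopping at first violation):
  at node 45 with bounds (-inf, +inf): OK
  at node 16 with bounds (-inf, 45): OK
  at node 13 with bounds (-inf, 16): OK
  at node 4 with bounds (-inf, 13): OK
  at node 15 with bounds (13, 16): OK
  at node 20 with bounds (16, 45): OK
  at node 17 with bounds (16, 20): OK
  at node 37 with bounds (20, 45): OK
  at node 24 with bounds (20, 37): OK
  at node 39 with bounds (37, 45): OK
No violation found at any node.
Result: Valid BST


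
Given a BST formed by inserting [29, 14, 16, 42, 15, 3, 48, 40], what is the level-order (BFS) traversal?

Tree insertion order: [29, 14, 16, 42, 15, 3, 48, 40]
Tree (level-order array): [29, 14, 42, 3, 16, 40, 48, None, None, 15]
BFS from the root, enqueuing left then right child of each popped node:
  queue [29] -> pop 29, enqueue [14, 42], visited so far: [29]
  queue [14, 42] -> pop 14, enqueue [3, 16], visited so far: [29, 14]
  queue [42, 3, 16] -> pop 42, enqueue [40, 48], visited so far: [29, 14, 42]
  queue [3, 16, 40, 48] -> pop 3, enqueue [none], visited so far: [29, 14, 42, 3]
  queue [16, 40, 48] -> pop 16, enqueue [15], visited so far: [29, 14, 42, 3, 16]
  queue [40, 48, 15] -> pop 40, enqueue [none], visited so far: [29, 14, 42, 3, 16, 40]
  queue [48, 15] -> pop 48, enqueue [none], visited so far: [29, 14, 42, 3, 16, 40, 48]
  queue [15] -> pop 15, enqueue [none], visited so far: [29, 14, 42, 3, 16, 40, 48, 15]
Result: [29, 14, 42, 3, 16, 40, 48, 15]


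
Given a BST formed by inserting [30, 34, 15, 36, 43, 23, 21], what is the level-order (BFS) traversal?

Tree insertion order: [30, 34, 15, 36, 43, 23, 21]
Tree (level-order array): [30, 15, 34, None, 23, None, 36, 21, None, None, 43]
BFS from the root, enqueuing left then right child of each popped node:
  queue [30] -> pop 30, enqueue [15, 34], visited so far: [30]
  queue [15, 34] -> pop 15, enqueue [23], visited so far: [30, 15]
  queue [34, 23] -> pop 34, enqueue [36], visited so far: [30, 15, 34]
  queue [23, 36] -> pop 23, enqueue [21], visited so far: [30, 15, 34, 23]
  queue [36, 21] -> pop 36, enqueue [43], visited so far: [30, 15, 34, 23, 36]
  queue [21, 43] -> pop 21, enqueue [none], visited so far: [30, 15, 34, 23, 36, 21]
  queue [43] -> pop 43, enqueue [none], visited so far: [30, 15, 34, 23, 36, 21, 43]
Result: [30, 15, 34, 23, 36, 21, 43]


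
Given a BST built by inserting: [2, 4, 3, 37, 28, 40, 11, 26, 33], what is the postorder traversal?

Tree insertion order: [2, 4, 3, 37, 28, 40, 11, 26, 33]
Tree (level-order array): [2, None, 4, 3, 37, None, None, 28, 40, 11, 33, None, None, None, 26]
Postorder traversal: [3, 26, 11, 33, 28, 40, 37, 4, 2]


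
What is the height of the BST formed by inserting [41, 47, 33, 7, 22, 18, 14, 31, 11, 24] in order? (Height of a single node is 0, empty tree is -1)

Insertion order: [41, 47, 33, 7, 22, 18, 14, 31, 11, 24]
Tree (level-order array): [41, 33, 47, 7, None, None, None, None, 22, 18, 31, 14, None, 24, None, 11]
Compute height bottom-up (empty subtree = -1):
  height(11) = 1 + max(-1, -1) = 0
  height(14) = 1 + max(0, -1) = 1
  height(18) = 1 + max(1, -1) = 2
  height(24) = 1 + max(-1, -1) = 0
  height(31) = 1 + max(0, -1) = 1
  height(22) = 1 + max(2, 1) = 3
  height(7) = 1 + max(-1, 3) = 4
  height(33) = 1 + max(4, -1) = 5
  height(47) = 1 + max(-1, -1) = 0
  height(41) = 1 + max(5, 0) = 6
Height = 6


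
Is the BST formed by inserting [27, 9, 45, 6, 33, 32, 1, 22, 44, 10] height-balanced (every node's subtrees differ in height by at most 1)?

Tree (level-order array): [27, 9, 45, 6, 22, 33, None, 1, None, 10, None, 32, 44]
Definition: a tree is height-balanced if, at every node, |h(left) - h(right)| <= 1 (empty subtree has height -1).
Bottom-up per-node check:
  node 1: h_left=-1, h_right=-1, diff=0 [OK], height=0
  node 6: h_left=0, h_right=-1, diff=1 [OK], height=1
  node 10: h_left=-1, h_right=-1, diff=0 [OK], height=0
  node 22: h_left=0, h_right=-1, diff=1 [OK], height=1
  node 9: h_left=1, h_right=1, diff=0 [OK], height=2
  node 32: h_left=-1, h_right=-1, diff=0 [OK], height=0
  node 44: h_left=-1, h_right=-1, diff=0 [OK], height=0
  node 33: h_left=0, h_right=0, diff=0 [OK], height=1
  node 45: h_left=1, h_right=-1, diff=2 [FAIL (|1--1|=2 > 1)], height=2
  node 27: h_left=2, h_right=2, diff=0 [OK], height=3
Node 45 violates the condition: |1 - -1| = 2 > 1.
Result: Not balanced


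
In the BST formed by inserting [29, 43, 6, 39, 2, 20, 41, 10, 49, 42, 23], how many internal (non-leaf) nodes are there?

Tree built from: [29, 43, 6, 39, 2, 20, 41, 10, 49, 42, 23]
Tree (level-order array): [29, 6, 43, 2, 20, 39, 49, None, None, 10, 23, None, 41, None, None, None, None, None, None, None, 42]
Rule: An internal node has at least one child.
Per-node child counts:
  node 29: 2 child(ren)
  node 6: 2 child(ren)
  node 2: 0 child(ren)
  node 20: 2 child(ren)
  node 10: 0 child(ren)
  node 23: 0 child(ren)
  node 43: 2 child(ren)
  node 39: 1 child(ren)
  node 41: 1 child(ren)
  node 42: 0 child(ren)
  node 49: 0 child(ren)
Matching nodes: [29, 6, 20, 43, 39, 41]
Count of internal (non-leaf) nodes: 6


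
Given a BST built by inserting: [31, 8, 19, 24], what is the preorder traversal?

Tree insertion order: [31, 8, 19, 24]
Tree (level-order array): [31, 8, None, None, 19, None, 24]
Preorder traversal: [31, 8, 19, 24]


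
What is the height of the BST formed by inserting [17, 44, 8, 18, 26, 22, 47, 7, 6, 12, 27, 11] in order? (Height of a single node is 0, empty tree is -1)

Insertion order: [17, 44, 8, 18, 26, 22, 47, 7, 6, 12, 27, 11]
Tree (level-order array): [17, 8, 44, 7, 12, 18, 47, 6, None, 11, None, None, 26, None, None, None, None, None, None, 22, 27]
Compute height bottom-up (empty subtree = -1):
  height(6) = 1 + max(-1, -1) = 0
  height(7) = 1 + max(0, -1) = 1
  height(11) = 1 + max(-1, -1) = 0
  height(12) = 1 + max(0, -1) = 1
  height(8) = 1 + max(1, 1) = 2
  height(22) = 1 + max(-1, -1) = 0
  height(27) = 1 + max(-1, -1) = 0
  height(26) = 1 + max(0, 0) = 1
  height(18) = 1 + max(-1, 1) = 2
  height(47) = 1 + max(-1, -1) = 0
  height(44) = 1 + max(2, 0) = 3
  height(17) = 1 + max(2, 3) = 4
Height = 4


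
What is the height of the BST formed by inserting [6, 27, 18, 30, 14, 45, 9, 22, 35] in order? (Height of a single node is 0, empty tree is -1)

Insertion order: [6, 27, 18, 30, 14, 45, 9, 22, 35]
Tree (level-order array): [6, None, 27, 18, 30, 14, 22, None, 45, 9, None, None, None, 35]
Compute height bottom-up (empty subtree = -1):
  height(9) = 1 + max(-1, -1) = 0
  height(14) = 1 + max(0, -1) = 1
  height(22) = 1 + max(-1, -1) = 0
  height(18) = 1 + max(1, 0) = 2
  height(35) = 1 + max(-1, -1) = 0
  height(45) = 1 + max(0, -1) = 1
  height(30) = 1 + max(-1, 1) = 2
  height(27) = 1 + max(2, 2) = 3
  height(6) = 1 + max(-1, 3) = 4
Height = 4


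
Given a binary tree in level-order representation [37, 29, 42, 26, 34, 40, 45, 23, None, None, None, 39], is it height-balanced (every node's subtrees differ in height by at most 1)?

Tree (level-order array): [37, 29, 42, 26, 34, 40, 45, 23, None, None, None, 39]
Definition: a tree is height-balanced if, at every node, |h(left) - h(right)| <= 1 (empty subtree has height -1).
Bottom-up per-node check:
  node 23: h_left=-1, h_right=-1, diff=0 [OK], height=0
  node 26: h_left=0, h_right=-1, diff=1 [OK], height=1
  node 34: h_left=-1, h_right=-1, diff=0 [OK], height=0
  node 29: h_left=1, h_right=0, diff=1 [OK], height=2
  node 39: h_left=-1, h_right=-1, diff=0 [OK], height=0
  node 40: h_left=0, h_right=-1, diff=1 [OK], height=1
  node 45: h_left=-1, h_right=-1, diff=0 [OK], height=0
  node 42: h_left=1, h_right=0, diff=1 [OK], height=2
  node 37: h_left=2, h_right=2, diff=0 [OK], height=3
All nodes satisfy the balance condition.
Result: Balanced
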